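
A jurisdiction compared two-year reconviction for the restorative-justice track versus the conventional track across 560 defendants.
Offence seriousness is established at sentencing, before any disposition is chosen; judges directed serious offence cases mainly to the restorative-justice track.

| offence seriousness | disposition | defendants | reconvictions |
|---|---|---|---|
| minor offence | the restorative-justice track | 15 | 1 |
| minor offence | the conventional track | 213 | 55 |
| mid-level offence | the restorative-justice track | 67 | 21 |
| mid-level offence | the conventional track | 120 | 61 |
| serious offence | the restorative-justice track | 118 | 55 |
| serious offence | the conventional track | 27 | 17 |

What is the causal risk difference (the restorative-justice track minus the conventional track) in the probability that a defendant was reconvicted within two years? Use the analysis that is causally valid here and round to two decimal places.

The stratified and pooled comparisons disagree (the restorative-justice track wins within each offence seriousness; the conventional track wins overall), so the answer turns on the causal role of offence seriousness.
Nothing the disposition does changes offence seriousness; the imbalance is an allocation artefact. With offence seriousness also predicting the outcome, the pooled figure is confounded, and the within-stratum comparison is the causal one.
Adjusting over the population distribution of offence seriousness: 0.407·(0.067−0.258) + 0.334·(0.313−0.508) + 0.259·(0.466−0.630) = -0.185.

-0.19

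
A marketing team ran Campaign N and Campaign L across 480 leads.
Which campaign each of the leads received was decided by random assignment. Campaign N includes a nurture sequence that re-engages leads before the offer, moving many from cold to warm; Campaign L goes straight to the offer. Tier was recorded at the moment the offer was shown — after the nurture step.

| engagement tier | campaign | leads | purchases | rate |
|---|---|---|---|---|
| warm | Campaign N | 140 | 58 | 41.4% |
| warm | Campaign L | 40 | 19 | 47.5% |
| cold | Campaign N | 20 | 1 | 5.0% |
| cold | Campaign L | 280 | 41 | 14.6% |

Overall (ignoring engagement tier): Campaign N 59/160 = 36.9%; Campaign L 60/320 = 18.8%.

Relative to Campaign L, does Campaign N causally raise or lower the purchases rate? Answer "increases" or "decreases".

Within every engagement tier level Campaign L has the higher rate, yet pooled Campaign N does — Simpson's reversal.
The distribution of engagement tier is itself part of what the campaign does — it is an intermediate outcome. Holding it fixed would remove that part of the effect; the total effect is the pooled difference.
Pooled: Campaign N 36.9% vs Campaign L 18.8%; Campaign N is higher overall.

increases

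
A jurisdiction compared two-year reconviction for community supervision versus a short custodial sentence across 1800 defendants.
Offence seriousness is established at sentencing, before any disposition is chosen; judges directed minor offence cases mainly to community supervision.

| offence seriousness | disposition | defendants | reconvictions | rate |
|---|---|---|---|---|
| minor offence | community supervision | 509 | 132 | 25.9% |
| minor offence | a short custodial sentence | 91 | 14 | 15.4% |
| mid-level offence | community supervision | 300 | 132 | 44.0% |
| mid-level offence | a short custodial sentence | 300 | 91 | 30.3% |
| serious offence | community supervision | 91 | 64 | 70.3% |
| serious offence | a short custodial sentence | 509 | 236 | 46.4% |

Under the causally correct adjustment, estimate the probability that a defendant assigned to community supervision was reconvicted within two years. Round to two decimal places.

a short custodial sentence is lower inside every offence seriousness stratum but community supervision is lower in aggregate. Whether to stratify depends on how offence seriousness relates to the disposition.
The imbalance in offence seriousness arose from how defendants were allocated, not from anything the disposition did; and offence seriousness independently affects the outcome. The pooled gap is confounded — condition on offence seriousness.
Standardising community supervision to the population offence seriousness mix: 0.333·132/509 + 0.333·132/300 + 0.333·64/91 = 0.468.

0.47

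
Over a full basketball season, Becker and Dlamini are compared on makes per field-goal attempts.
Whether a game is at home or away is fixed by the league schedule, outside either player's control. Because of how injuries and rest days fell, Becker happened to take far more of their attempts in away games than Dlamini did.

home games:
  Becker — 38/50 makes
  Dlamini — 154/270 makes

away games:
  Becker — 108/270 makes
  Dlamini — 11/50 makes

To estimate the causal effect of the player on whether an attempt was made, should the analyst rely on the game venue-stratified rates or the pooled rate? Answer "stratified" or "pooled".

stratified

The game venue-specific comparison favours Becker throughout, but the pooled figures favour Dlamini. The question is whether to condition on game venue.
Game venue differs across players for reasons unrelated to any effect of the player itself, and it separately predicts the outcome — a classic confounder. We must compare within game venue levels.
Within each level — home games: 76.0% vs 57.0%; away games: 40.0% vs 22.0% — Becker is higher every time.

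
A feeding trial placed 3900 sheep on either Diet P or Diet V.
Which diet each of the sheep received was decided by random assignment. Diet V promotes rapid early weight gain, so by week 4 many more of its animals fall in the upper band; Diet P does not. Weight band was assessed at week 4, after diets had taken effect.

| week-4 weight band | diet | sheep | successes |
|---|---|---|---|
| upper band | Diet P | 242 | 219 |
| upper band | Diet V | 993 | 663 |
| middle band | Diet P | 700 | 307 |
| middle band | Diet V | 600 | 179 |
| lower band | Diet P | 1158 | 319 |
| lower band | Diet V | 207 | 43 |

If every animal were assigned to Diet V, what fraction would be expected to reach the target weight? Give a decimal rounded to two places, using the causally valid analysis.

Within every week-4 weight band level Diet P has the higher rate, yet pooled Diet V does — Simpson's reversal.
The distribution of week-4 weight band is itself part of what the diet does — it is an intermediate outcome. Holding it fixed would remove that part of the effect; the total effect is the pooled difference.
So P(outcome | do(Diet V)) is just the pooled rate for Diet V: 885/1800 = 0.492.

0.49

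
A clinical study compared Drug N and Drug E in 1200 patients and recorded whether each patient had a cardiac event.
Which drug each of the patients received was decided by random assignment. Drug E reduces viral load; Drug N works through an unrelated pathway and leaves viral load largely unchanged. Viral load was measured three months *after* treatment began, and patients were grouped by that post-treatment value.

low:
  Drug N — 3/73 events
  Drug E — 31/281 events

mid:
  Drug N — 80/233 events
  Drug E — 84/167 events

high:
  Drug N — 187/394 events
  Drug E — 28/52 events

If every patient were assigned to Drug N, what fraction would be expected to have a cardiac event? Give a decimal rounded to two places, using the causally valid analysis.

The stratified and pooled comparisons disagree (Drug N wins within each viral load; Drug E wins overall), so the answer turns on the causal role of viral load.
The distribution of viral load is itself part of what the drug does — it is an intermediate outcome. Holding it fixed would remove that part of the effect; the total effect is the pooled difference.
So P(outcome | do(Drug N)) is just the pooled rate for Drug N: 270/700 = 0.386.

0.39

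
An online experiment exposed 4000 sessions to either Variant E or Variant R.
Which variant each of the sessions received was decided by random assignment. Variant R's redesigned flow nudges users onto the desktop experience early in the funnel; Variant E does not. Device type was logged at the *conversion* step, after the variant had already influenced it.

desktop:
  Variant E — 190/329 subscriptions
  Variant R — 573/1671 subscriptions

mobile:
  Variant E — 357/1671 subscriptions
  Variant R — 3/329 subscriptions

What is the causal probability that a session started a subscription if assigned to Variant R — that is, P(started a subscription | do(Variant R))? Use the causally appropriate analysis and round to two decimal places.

0.29

The stratified and pooled comparisons disagree (Variant E wins within each device type; Variant R wins overall), so the answer turns on the causal role of device type.
Stratifying would compare variants among sessions the variants themselves sorted into device type groups — a form of selection on an intermediate. The unconditioned pooled rates give the total causal effect.
So P(outcome | do(Variant R)) is just the pooled rate for Variant R: 576/2000 = 0.288.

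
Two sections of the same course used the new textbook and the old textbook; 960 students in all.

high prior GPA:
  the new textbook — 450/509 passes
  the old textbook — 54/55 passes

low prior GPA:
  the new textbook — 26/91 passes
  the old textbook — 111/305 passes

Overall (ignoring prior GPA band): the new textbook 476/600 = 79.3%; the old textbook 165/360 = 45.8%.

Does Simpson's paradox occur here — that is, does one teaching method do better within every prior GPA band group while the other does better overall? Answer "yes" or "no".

Within each prior GPA band level (high prior GPA 88.4% vs 98.2%; low prior GPA 28.6% vs 36.4%), the old textbook has the higher rate every time. Pooled: 79.3% vs 45.8% — the new textbook has the higher rate overall. The two comparisons disagree.

yes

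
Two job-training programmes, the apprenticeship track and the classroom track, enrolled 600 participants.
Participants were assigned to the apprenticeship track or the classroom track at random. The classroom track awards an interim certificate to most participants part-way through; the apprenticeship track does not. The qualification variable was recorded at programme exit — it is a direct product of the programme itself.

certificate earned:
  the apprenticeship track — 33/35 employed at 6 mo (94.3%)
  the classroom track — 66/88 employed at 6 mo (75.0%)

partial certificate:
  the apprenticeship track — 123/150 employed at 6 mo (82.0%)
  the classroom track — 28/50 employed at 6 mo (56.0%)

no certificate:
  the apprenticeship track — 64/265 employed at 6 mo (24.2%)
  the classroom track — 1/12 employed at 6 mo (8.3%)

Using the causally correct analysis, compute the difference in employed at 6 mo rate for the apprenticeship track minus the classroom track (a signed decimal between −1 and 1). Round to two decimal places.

-0.14

the apprenticeship track is higher inside every qualification attained during the programme stratum but the classroom track is higher in aggregate. Whether to stratify depends on how qualification attained during the programme relates to the programme.
Stratifying would compare programmes among participants the programmes themselves sorted into qualification attained during the programme groups — a form of selection on an intermediate. The unconditioned pooled rates give the total causal effect.
The causal difference is the pooled difference: 0.489 − 0.633 = -0.144.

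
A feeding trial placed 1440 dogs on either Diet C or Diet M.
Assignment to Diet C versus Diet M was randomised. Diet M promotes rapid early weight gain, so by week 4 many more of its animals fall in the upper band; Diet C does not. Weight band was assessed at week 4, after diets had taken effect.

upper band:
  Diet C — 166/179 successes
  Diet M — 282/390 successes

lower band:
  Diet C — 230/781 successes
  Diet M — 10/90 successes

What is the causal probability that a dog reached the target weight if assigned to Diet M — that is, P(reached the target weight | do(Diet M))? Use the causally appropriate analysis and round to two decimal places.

0.61

Because the diet influences week-4 weight band, week-4 weight band is a post-treatment mediator, not a confounder. Stratifying on it would bias the estimate; the causal effect is the crude pooled difference.
So P(outcome | do(Diet M)) is just the pooled rate for Diet M: 292/480 = 0.608.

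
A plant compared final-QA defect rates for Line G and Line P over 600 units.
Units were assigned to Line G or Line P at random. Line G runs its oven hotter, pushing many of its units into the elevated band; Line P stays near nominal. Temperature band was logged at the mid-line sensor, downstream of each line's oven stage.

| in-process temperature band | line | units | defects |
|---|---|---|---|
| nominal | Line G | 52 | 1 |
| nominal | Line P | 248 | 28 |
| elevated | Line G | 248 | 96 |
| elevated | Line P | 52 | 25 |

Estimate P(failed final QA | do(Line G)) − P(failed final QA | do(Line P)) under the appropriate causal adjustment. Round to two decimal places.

The stratified and pooled comparisons disagree (Line G wins within each in-process temperature band; Line P wins overall), so the answer turns on the causal role of in-process temperature band.
Because the line influences in-process temperature band, in-process temperature band is a post-treatment mediator, not a confounder. Stratifying on it would bias the estimate; the causal effect is the crude pooled difference.
The causal difference is the pooled difference: 0.323 − 0.177 = +0.147.

+0.15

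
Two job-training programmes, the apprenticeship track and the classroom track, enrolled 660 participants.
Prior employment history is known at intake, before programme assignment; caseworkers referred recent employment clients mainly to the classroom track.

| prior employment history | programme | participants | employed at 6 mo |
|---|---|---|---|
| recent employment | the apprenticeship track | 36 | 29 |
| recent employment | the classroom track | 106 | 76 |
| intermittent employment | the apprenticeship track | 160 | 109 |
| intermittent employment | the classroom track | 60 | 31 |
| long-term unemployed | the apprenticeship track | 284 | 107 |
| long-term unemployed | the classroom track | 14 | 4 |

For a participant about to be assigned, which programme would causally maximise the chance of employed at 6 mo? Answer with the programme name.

Here prior employment history is a common cause — it drives both which programme a case falls under and the outcome. The crude comparison mixes populations; the stratum-specific rates are the causally relevant ones.
Within each level — recent employment: 80.6% vs 71.7%; intermittent employment: 68.1% vs 51.7%; long-term unemployed: 37.7% vs 28.6% — the apprenticeship track is higher every time.

the apprenticeship track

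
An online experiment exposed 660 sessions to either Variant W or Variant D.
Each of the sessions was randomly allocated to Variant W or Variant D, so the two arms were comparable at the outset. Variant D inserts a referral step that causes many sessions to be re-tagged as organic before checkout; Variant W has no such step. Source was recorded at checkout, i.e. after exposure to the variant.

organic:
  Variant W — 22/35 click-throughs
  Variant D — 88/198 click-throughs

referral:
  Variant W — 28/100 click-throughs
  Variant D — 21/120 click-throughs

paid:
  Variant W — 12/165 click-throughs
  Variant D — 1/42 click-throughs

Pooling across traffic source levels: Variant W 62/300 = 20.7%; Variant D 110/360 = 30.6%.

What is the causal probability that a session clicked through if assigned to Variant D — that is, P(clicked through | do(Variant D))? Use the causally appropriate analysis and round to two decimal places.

0.31

Within every traffic source level Variant W has the higher rate, yet pooled Variant D does — Simpson's reversal.
Traffic source is downstream of the variant. One should not condition on a consequence of treatment, so the overall rates are the right comparison.
So P(outcome | do(Variant D)) is just the pooled rate for Variant D: 110/360 = 0.306.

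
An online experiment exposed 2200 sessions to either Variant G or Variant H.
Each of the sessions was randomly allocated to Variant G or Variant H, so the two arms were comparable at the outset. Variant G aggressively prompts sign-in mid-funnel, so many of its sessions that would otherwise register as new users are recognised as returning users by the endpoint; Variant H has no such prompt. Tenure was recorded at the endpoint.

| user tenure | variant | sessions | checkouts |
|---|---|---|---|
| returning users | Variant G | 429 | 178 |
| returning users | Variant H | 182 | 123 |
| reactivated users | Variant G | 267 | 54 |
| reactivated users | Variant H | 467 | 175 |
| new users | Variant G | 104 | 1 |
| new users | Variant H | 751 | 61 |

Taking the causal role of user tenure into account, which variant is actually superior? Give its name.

Variant G

The user tenure-specific comparison favours Variant H throughout, but the pooled figures favour Variant G. The question is whether to condition on user tenure.
User tenure lies on the pathway variant → user tenure → outcome, so adjusting for it blocks the indirect effect. For the total causal effect of variant, use the unadjusted pooled rates.
Pooled: Variant G 29.1% vs Variant H 25.6%; Variant G is higher overall.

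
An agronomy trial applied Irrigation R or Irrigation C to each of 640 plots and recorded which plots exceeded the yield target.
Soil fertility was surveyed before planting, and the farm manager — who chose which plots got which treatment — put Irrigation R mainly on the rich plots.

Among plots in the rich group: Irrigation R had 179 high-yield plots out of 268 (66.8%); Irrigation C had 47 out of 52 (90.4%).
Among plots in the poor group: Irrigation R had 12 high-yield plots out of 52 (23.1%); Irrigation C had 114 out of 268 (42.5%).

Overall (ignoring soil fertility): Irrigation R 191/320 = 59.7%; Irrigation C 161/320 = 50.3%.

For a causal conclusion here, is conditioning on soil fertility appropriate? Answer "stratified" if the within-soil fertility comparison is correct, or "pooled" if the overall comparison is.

Within every soil fertility level Irrigation C has the higher rate, yet pooled Irrigation R does — Simpson's reversal.
Since soil fertility is a pre-existing factor (not a product of the irrigation) and it affects the outcome on its own, it is a confounder. The stratified rates, not the pooled rate, identify the causal effect.
Within each level — rich: 66.8% vs 90.4%; poor: 23.1% vs 42.5% — Irrigation C is higher every time.

stratified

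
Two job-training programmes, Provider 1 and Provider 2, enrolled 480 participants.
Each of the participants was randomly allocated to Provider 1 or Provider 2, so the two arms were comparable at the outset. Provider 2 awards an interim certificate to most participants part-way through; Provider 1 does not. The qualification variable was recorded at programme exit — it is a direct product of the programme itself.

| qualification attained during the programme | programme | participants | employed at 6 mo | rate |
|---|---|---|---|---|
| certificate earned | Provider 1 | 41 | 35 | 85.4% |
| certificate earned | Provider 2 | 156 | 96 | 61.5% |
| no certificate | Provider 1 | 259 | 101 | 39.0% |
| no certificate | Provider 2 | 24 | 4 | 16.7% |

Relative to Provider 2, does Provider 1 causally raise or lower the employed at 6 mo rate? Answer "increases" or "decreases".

The stratified and pooled comparisons disagree (Provider 1 wins within each qualification attained during the programme; Provider 2 wins overall), so the answer turns on the causal role of qualification attained during the programme.
Because the programme influences qualification attained during the programme, qualification attained during the programme is a post-treatment mediator, not a confounder. Stratifying on it would bias the estimate; the causal effect is the crude pooled difference.
Pooled: Provider 1 45.3% vs Provider 2 55.6%; Provider 2 is higher overall.

decreases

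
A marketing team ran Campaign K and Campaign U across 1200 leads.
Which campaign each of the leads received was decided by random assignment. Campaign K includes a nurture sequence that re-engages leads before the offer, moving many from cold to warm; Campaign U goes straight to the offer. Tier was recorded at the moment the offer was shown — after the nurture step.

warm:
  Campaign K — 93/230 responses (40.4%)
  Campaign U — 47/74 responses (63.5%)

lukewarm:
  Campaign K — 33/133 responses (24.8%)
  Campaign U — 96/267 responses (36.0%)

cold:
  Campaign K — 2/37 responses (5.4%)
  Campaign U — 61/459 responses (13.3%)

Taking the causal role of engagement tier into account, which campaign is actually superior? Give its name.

Campaign K

Because the campaign influences engagement tier, engagement tier is a post-treatment mediator, not a confounder. Stratifying on it would bias the estimate; the causal effect is the crude pooled difference.
Pooled: Campaign K 32.0% vs Campaign U 25.5%; Campaign K is higher overall.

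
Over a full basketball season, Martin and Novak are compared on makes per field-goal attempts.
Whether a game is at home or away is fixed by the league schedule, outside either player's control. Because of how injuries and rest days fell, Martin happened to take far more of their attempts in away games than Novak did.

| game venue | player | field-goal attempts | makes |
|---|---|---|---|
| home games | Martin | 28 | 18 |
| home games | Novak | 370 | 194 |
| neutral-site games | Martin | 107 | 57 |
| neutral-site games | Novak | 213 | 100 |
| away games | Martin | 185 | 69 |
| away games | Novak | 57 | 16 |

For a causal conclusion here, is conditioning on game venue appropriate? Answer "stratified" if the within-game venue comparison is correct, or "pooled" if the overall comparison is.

stratified

The imbalance in game venue arose from how field-goal attempts were allocated, not from anything the player did; and game venue independently affects the outcome. The pooled gap is confounded — condition on game venue.
Within each level — home games: 64.3% vs 52.4%; neutral-site games: 53.3% vs 46.9%; away games: 37.3% vs 28.1% — Martin is higher every time.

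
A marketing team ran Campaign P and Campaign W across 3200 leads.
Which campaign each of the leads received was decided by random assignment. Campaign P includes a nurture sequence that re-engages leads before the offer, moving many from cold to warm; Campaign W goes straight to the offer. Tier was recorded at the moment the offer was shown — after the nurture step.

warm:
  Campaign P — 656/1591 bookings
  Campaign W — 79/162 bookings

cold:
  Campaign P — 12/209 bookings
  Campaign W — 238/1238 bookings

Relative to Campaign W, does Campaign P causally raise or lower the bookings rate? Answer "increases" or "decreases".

Engagement tier here is a post-treatment variable shaped by the campaign; conditioning on it would introduce bias rather than remove it. The overall comparison is the causal one.
Pooled: Campaign P 37.1% vs Campaign W 22.6%; Campaign P is higher overall.

increases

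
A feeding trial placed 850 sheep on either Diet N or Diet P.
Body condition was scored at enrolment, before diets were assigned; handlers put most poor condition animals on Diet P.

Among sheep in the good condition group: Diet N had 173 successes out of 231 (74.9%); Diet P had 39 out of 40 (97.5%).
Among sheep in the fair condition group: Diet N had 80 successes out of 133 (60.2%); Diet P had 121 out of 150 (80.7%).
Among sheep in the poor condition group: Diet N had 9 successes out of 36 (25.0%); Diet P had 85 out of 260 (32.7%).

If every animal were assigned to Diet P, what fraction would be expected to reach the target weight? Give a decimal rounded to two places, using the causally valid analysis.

The stratified and pooled comparisons disagree (Diet P wins within each starting body condition; Diet N wins overall), so the answer turns on the causal role of starting body condition.
Starting body condition differs across diets for reasons unrelated to any effect of the diet itself, and it separately predicts the outcome — a classic confounder. We must compare within starting body condition levels.
Standardising Diet P to the population starting body condition mix: 0.319·39/40 + 0.333·121/150 + 0.348·85/260 = 0.693.

0.69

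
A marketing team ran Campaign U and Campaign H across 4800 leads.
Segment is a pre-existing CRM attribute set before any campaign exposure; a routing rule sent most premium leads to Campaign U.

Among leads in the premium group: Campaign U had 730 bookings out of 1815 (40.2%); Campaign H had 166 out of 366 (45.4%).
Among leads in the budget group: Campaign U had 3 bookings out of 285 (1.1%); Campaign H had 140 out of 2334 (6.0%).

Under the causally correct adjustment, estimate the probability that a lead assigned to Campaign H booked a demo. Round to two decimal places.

The customer segment-specific comparison favours Campaign H throughout, but the pooled figures favour Campaign U. The question is whether to condition on customer segment.
Customer segment differs across campaigns for reasons unrelated to any effect of the campaign itself, and it separately predicts the outcome — a classic confounder. We must compare within customer segment levels.
Standardising Campaign H to the population customer segment mix: 0.454·166/366 + 0.546·140/2334 = 0.239.

0.24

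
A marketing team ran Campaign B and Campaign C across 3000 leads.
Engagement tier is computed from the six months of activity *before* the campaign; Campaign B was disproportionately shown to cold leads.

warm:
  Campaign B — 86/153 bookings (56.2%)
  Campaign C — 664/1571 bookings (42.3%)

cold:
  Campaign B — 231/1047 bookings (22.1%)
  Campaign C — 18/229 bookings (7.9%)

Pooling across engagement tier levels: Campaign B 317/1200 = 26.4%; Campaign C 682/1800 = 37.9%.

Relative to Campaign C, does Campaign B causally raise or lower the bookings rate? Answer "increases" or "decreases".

Here engagement tier is a common cause — it drives both which campaign a case falls under and the outcome. The crude comparison mixes populations; the stratum-specific rates are the causally relevant ones.
Within each level — warm: 56.2% vs 42.3%; cold: 22.1% vs 7.9% — Campaign B is higher every time.

increases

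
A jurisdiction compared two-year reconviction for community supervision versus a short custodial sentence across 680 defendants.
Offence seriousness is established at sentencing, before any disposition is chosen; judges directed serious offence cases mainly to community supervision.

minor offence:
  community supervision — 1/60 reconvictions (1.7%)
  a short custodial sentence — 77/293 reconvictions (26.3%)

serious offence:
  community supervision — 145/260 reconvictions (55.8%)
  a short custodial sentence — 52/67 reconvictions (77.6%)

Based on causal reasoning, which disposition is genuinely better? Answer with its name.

The stratified and pooled comparisons disagree (community supervision wins within each offence seriousness; a short custodial sentence wins overall), so the answer turns on the causal role of offence seriousness.
The imbalance in offence seriousness arose from how defendants were allocated, not from anything the disposition did; and offence seriousness independently affects the outcome. The pooled gap is confounded — condition on offence seriousness.
Within each level — minor offence: 1.7% vs 26.3%; serious offence: 55.8% vs 77.6% — community supervision is lower every time.

community supervision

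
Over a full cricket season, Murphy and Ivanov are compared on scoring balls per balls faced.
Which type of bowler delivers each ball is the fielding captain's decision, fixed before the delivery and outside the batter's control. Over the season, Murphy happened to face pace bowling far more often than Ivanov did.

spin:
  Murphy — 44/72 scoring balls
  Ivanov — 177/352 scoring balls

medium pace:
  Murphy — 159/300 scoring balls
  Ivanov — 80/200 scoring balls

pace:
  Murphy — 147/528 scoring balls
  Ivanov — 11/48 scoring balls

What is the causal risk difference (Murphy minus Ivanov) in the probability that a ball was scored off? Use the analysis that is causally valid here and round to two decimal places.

+0.09

Nothing the player does changes bowling type; the imbalance is an allocation artefact. With bowling type also predicting the outcome, the pooled figure is confounded, and the within-stratum comparison is the causal one.
Adjusting over the population distribution of bowling type: 0.283·(0.611−0.503) + 0.333·(0.530−0.400) + 0.384·(0.278−0.229) = +0.093.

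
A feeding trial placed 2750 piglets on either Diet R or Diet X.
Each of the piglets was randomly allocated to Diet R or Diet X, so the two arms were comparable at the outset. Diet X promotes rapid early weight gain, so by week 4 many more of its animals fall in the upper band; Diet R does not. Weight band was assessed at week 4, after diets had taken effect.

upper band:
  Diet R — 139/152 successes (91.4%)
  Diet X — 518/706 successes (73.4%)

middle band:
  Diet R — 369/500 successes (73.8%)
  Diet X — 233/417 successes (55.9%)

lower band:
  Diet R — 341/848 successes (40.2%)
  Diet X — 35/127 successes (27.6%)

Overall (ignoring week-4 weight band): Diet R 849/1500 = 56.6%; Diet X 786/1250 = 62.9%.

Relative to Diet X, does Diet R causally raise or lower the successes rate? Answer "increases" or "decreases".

The distribution of week-4 weight band is itself part of what the diet does — it is an intermediate outcome. Holding it fixed would remove that part of the effect; the total effect is the pooled difference.
Pooled: Diet R 56.6% vs Diet X 62.9%; Diet X is higher overall.

decreases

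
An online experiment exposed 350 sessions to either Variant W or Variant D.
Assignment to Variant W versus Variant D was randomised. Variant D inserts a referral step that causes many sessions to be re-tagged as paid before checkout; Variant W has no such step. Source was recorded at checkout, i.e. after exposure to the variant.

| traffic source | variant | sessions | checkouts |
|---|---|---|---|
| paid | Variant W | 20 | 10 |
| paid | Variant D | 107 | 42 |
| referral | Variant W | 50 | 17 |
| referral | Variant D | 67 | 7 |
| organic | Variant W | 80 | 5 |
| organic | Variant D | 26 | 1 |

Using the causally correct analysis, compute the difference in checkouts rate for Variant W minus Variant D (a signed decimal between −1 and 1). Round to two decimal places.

Traffic source here is a post-treatment variable shaped by the variant; conditioning on it would introduce bias rather than remove it. The overall comparison is the causal one.
The causal difference is the pooled difference: 0.213 − 0.250 = -0.037.

-0.04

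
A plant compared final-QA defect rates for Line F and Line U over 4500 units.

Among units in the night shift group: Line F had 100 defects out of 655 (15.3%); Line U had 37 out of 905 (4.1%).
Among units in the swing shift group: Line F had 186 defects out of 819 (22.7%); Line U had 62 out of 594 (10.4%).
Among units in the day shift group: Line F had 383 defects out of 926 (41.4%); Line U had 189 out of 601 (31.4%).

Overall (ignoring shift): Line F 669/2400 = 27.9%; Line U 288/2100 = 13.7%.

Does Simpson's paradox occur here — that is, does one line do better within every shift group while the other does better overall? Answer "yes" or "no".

no

Within each shift level (night shift 15.3% vs 4.1%; swing shift 22.7% vs 10.4%; day shift 41.4% vs 31.4%), Line U has the lower rate every time. Pooled: 27.9% vs 13.7% — Line U has the lower rate overall. They agree.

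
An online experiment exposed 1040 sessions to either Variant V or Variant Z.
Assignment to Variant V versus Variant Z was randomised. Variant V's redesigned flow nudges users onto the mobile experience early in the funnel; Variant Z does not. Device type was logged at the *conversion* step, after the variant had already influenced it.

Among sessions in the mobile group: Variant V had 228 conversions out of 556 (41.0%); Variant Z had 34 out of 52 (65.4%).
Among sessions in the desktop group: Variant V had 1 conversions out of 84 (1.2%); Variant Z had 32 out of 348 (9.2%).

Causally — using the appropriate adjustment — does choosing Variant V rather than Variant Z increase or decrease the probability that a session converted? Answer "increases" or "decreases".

The stratified and pooled comparisons disagree (Variant Z wins within each device type; Variant V wins overall), so the answer turns on the causal role of device type.
Device type is recorded after the variant and is itself shifted by it — it sits on the causal path from variant to outcome. Conditioning on a mediator would strip out part of the effect we want; the pooled comparison gives the total causal effect.
Pooled: Variant V 35.8% vs Variant Z 16.5%; Variant V is higher overall.

increases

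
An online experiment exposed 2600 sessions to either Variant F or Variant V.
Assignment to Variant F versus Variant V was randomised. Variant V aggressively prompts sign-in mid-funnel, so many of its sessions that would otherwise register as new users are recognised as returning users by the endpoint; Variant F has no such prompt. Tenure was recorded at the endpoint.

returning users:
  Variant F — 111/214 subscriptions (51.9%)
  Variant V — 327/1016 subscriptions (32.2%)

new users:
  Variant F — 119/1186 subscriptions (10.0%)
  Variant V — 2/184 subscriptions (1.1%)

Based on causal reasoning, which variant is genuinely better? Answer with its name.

Variant V

The user tenure-specific comparison favours Variant F throughout, but the pooled figures favour Variant V. The question is whether to condition on user tenure.
User tenure here is a post-treatment variable shaped by the variant; conditioning on it would introduce bias rather than remove it. The overall comparison is the causal one.
Pooled: Variant F 16.4% vs Variant V 27.4%; Variant V is higher overall.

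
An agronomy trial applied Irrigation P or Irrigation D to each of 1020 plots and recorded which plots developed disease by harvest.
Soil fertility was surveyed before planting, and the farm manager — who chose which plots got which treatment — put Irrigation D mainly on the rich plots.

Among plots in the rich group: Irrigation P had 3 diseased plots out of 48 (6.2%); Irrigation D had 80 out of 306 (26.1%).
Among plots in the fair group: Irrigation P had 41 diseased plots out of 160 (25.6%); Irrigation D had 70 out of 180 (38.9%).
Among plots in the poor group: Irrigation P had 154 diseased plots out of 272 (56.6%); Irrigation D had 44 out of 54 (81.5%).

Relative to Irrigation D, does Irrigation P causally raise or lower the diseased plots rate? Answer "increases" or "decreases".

Soil fertility differs across irrigations for reasons unrelated to any effect of the irrigation itself, and it separately predicts the outcome — a classic confounder. We must compare within soil fertility levels.
Within each level — rich: 6.2% vs 26.1%; fair: 25.6% vs 38.9%; poor: 56.6% vs 81.5% — Irrigation P is lower every time.

decreases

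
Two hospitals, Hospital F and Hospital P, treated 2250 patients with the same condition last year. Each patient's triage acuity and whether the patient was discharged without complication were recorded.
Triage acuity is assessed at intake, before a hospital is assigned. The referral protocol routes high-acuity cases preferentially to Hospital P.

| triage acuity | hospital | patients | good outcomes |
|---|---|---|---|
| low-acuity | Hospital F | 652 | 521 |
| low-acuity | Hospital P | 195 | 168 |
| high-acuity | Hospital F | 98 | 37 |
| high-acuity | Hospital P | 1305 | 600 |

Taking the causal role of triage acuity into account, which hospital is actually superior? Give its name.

Hospital P

Triage acuity satisfies the back-door criterion: it is not a descendant of the hospital, and it blocks the spurious path from hospital to outcome. Adjusting for it (i.e., using the within-triage acuity rates) gives the causal effect.
Within each level — low-acuity: 79.9% vs 86.2%; high-acuity: 37.8% vs 46.0% — Hospital P is higher every time.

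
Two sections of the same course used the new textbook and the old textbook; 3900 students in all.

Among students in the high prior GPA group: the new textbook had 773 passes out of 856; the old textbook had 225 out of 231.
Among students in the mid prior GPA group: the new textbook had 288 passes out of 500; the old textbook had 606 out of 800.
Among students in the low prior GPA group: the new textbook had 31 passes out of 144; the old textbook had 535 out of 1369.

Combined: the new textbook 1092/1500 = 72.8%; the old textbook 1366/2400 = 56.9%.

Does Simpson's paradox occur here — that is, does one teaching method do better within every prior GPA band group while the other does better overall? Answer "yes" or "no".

yes

Within each prior GPA band level (high prior GPA 90.3% vs 97.4%; mid prior GPA 57.6% vs 75.8%; low prior GPA 21.5% vs 39.1%), the old textbook has the higher rate every time. Pooled: 72.8% vs 56.9% — the new textbook has the higher rate overall. The two comparisons disagree.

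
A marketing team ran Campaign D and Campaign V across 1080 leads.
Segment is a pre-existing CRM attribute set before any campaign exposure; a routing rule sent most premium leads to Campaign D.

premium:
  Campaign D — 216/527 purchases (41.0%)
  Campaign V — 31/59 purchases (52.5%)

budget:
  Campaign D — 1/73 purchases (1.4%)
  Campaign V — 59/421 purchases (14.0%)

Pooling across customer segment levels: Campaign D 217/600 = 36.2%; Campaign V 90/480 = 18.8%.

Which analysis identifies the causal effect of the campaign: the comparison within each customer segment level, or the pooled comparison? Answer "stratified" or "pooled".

Customer segment differs across campaigns for reasons unrelated to any effect of the campaign itself, and it separately predicts the outcome — a classic confounder. We must compare within customer segment levels.
Within each level — premium: 41.0% vs 52.5%; budget: 1.4% vs 14.0% — Campaign V is higher every time.

stratified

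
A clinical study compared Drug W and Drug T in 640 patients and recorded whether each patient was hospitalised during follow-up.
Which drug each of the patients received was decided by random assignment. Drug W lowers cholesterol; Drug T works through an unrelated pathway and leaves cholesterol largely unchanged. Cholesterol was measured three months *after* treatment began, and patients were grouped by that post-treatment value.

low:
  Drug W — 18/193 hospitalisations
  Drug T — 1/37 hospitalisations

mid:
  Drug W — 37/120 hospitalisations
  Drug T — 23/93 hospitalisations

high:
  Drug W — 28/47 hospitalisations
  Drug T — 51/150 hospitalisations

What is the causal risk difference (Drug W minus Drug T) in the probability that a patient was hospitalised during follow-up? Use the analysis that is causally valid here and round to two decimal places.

-0.04

Cholesterol is recorded after the drug and is itself shifted by it — it sits on the causal path from drug to outcome. Conditioning on a mediator would strip out part of the effect we want; the pooled comparison gives the total causal effect.
The causal difference is the pooled difference: 0.231 − 0.268 = -0.037.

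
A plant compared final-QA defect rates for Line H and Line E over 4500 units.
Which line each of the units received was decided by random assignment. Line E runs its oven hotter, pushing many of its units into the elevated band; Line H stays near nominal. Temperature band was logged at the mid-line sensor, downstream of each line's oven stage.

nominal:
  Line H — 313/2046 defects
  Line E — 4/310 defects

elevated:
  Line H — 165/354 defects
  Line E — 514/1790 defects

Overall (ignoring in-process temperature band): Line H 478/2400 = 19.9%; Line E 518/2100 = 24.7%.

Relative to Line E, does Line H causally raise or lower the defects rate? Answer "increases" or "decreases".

Because the line influences in-process temperature band, in-process temperature band is a post-treatment mediator, not a confounder. Stratifying on it would bias the estimate; the causal effect is the crude pooled difference.
Pooled: Line H 19.9% vs Line E 24.7%; Line H is lower overall.

decreases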